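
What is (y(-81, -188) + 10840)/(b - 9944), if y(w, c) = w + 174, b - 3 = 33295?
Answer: 10933/23354 ≈ 0.46814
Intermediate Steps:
b = 33298 (b = 3 + 33295 = 33298)
y(w, c) = 174 + w
(y(-81, -188) + 10840)/(b - 9944) = ((174 - 81) + 10840)/(33298 - 9944) = (93 + 10840)/23354 = 10933*(1/23354) = 10933/23354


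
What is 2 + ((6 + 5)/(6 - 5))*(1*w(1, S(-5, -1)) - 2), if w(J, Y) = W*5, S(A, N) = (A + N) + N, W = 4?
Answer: 200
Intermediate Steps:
S(A, N) = A + 2*N
w(J, Y) = 20 (w(J, Y) = 4*5 = 20)
2 + ((6 + 5)/(6 - 5))*(1*w(1, S(-5, -1)) - 2) = 2 + ((6 + 5)/(6 - 5))*(1*20 - 2) = 2 + (11/1)*(20 - 2) = 2 + (11*1)*18 = 2 + 11*18 = 2 + 198 = 200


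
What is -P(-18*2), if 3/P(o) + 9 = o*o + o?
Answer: -1/417 ≈ -0.0023981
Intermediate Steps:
P(o) = 3/(-9 + o + o**2) (P(o) = 3/(-9 + (o*o + o)) = 3/(-9 + (o**2 + o)) = 3/(-9 + (o + o**2)) = 3/(-9 + o + o**2))
-P(-18*2) = -3/(-9 - 18*2 + (-18*2)**2) = -3/(-9 - 6*6 + (-6*6)**2) = -3/(-9 - 36 + (-36)**2) = -3/(-9 - 36 + 1296) = -3/1251 = -1*1/417 = -1/417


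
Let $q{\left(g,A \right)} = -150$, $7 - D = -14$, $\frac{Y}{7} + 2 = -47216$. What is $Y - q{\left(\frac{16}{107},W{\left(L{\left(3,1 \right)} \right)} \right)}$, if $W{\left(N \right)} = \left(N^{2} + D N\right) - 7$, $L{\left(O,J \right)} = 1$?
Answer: $-330376$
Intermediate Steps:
$Y = -330526$ ($Y = -14 + 7 \left(-47216\right) = -14 - 330512 = -330526$)
$D = 21$ ($D = 7 - -14 = 7 + 14 = 21$)
$W{\left(N \right)} = -7 + N^{2} + 21 N$ ($W{\left(N \right)} = \left(N^{2} + 21 N\right) - 7 = -7 + N^{2} + 21 N$)
$Y - q{\left(\frac{16}{107},W{\left(L{\left(3,1 \right)} \right)} \right)} = -330526 - -150 = -330526 + 150 = -330376$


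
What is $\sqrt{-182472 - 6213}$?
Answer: $3 i \sqrt{20965} \approx 434.38 i$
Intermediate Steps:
$\sqrt{-182472 - 6213} = \sqrt{-188685} = 3 i \sqrt{20965}$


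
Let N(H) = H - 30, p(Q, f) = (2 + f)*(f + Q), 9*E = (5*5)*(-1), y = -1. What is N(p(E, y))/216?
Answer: -38/243 ≈ -0.15638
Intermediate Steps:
E = -25/9 (E = ((5*5)*(-1))/9 = (25*(-1))/9 = (1/9)*(-25) = -25/9 ≈ -2.7778)
p(Q, f) = (2 + f)*(Q + f)
N(H) = -30 + H
N(p(E, y))/216 = (-30 + ((-1)**2 + 2*(-25/9) + 2*(-1) - 25/9*(-1)))/216 = (-30 + (1 - 50/9 - 2 + 25/9))*(1/216) = (-30 - 34/9)*(1/216) = -304/9*1/216 = -38/243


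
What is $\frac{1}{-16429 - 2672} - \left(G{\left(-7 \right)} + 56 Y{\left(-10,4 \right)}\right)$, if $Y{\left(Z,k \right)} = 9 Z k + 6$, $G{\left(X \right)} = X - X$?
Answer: $\frac{378658223}{19101} \approx 19824.0$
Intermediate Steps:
$G{\left(X \right)} = 0$
$Y{\left(Z,k \right)} = 6 + 9 Z k$ ($Y{\left(Z,k \right)} = 9 Z k + 6 = 6 + 9 Z k$)
$\frac{1}{-16429 - 2672} - \left(G{\left(-7 \right)} + 56 Y{\left(-10,4 \right)}\right) = \frac{1}{-16429 - 2672} - \left(0 + 56 \left(6 + 9 \left(-10\right) 4\right)\right) = \frac{1}{-19101} - \left(0 + 56 \left(6 - 360\right)\right) = - \frac{1}{19101} - \left(0 + 56 \left(-354\right)\right) = - \frac{1}{19101} - \left(0 - 19824\right) = - \frac{1}{19101} - -19824 = - \frac{1}{19101} + 19824 = \frac{378658223}{19101}$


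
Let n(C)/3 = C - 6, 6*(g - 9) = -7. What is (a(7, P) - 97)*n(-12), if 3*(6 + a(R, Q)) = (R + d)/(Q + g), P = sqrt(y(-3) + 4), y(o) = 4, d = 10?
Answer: 623430/113 + 1296*sqrt(2)/113 ≈ 5533.3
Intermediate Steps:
g = 47/6 (g = 9 + (1/6)*(-7) = 9 - 7/6 = 47/6 ≈ 7.8333)
n(C) = -18 + 3*C (n(C) = 3*(C - 6) = 3*(-6 + C) = -18 + 3*C)
P = 2*sqrt(2) (P = sqrt(4 + 4) = sqrt(8) = 2*sqrt(2) ≈ 2.8284)
a(R, Q) = -6 + (10 + R)/(3*(47/6 + Q)) (a(R, Q) = -6 + ((R + 10)/(Q + 47/6))/3 = -6 + ((10 + R)/(47/6 + Q))/3 = -6 + (10 + R)/(3*(47/6 + Q)))
(a(7, P) - 97)*n(-12) = (2*(-131 + 7 - 36*sqrt(2))/(47 + 6*(2*sqrt(2))) - 97)*(-18 + 3*(-12)) = (2*(-131 + 7 - 36*sqrt(2))/(47 + 12*sqrt(2)) - 97)*(-18 - 36) = (2*(-124 - 36*sqrt(2))/(47 + 12*sqrt(2)) - 97)*(-54) = (-97 + 2*(-124 - 36*sqrt(2))/(47 + 12*sqrt(2)))*(-54) = 5238 - 108*(-124 - 36*sqrt(2))/(47 + 12*sqrt(2))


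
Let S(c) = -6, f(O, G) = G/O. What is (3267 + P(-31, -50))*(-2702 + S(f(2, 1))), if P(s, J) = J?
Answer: -8711636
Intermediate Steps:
(3267 + P(-31, -50))*(-2702 + S(f(2, 1))) = (3267 - 50)*(-2702 - 6) = 3217*(-2708) = -8711636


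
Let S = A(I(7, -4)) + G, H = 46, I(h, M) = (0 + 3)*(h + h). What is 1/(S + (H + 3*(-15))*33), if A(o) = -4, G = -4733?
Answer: -1/4704 ≈ -0.00021259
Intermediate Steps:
I(h, M) = 6*h (I(h, M) = 3*(2*h) = 6*h)
S = -4737 (S = -4 - 4733 = -4737)
1/(S + (H + 3*(-15))*33) = 1/(-4737 + (46 + 3*(-15))*33) = 1/(-4737 + (46 - 45)*33) = 1/(-4737 + 1*33) = 1/(-4737 + 33) = 1/(-4704) = -1/4704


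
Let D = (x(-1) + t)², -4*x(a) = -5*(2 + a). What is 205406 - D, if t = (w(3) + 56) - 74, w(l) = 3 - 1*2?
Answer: 3282527/16 ≈ 2.0516e+5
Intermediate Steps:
w(l) = 1 (w(l) = 3 - 2 = 1)
t = -17 (t = (1 + 56) - 74 = 57 - 74 = -17)
x(a) = 5/2 + 5*a/4 (x(a) = -(-5)*(2 + a)/4 = -(-10 - 5*a)/4 = 5/2 + 5*a/4)
D = 3969/16 (D = ((5/2 + (5/4)*(-1)) - 17)² = ((5/2 - 5/4) - 17)² = (5/4 - 17)² = (-63/4)² = 3969/16 ≈ 248.06)
205406 - D = 205406 - 1*3969/16 = 205406 - 3969/16 = 3282527/16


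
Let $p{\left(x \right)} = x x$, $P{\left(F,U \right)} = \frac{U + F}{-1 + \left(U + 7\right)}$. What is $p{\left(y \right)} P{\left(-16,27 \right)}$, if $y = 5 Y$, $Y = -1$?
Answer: $\frac{25}{3} \approx 8.3333$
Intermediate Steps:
$P{\left(F,U \right)} = \frac{F + U}{6 + U}$ ($P{\left(F,U \right)} = \frac{F + U}{-1 + \left(7 + U\right)} = \frac{F + U}{6 + U}$)
$y = -5$ ($y = 5 \left(-1\right) = -5$)
$p{\left(x \right)} = x^{2}$
$p{\left(y \right)} P{\left(-16,27 \right)} = \left(-5\right)^{2} \frac{-16 + 27}{6 + 27} = 25 \cdot \frac{1}{33} \cdot 11 = 25 \cdot \frac{1}{3} = \frac{25}{3}$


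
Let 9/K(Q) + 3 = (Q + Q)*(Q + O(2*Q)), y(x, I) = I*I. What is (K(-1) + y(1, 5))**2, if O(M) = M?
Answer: 784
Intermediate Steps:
y(x, I) = I**2
K(Q) = 9/(-3 + 6*Q**2) (K(Q) = 9/(-3 + (Q + Q)*(Q + 2*Q)) = 9/(-3 + (2*Q)*(3*Q)) = 9/(-3 + 6*Q**2))
(K(-1) + y(1, 5))**2 = (3/(-1 + 2*(-1)**2) + 5**2)**2 = (3/(-1 + 2*1) + 25)**2 = (3/(-1 + 2) + 25)**2 = (3/1 + 25)**2 = (3*1 + 25)**2 = (3 + 25)**2 = 28**2 = 784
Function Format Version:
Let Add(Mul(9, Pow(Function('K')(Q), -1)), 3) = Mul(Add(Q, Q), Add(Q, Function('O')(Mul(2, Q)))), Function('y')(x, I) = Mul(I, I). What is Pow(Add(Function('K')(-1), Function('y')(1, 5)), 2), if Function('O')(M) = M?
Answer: 784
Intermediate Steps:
Function('y')(x, I) = Pow(I, 2)
Function('K')(Q) = Mul(9, Pow(Add(-3, Mul(6, Pow(Q, 2))), -1)) (Function('K')(Q) = Mul(9, Pow(Add(-3, Mul(Add(Q, Q), Add(Q, Mul(2, Q)))), -1)) = Mul(9, Pow(Add(-3, Mul(Mul(2, Q), Mul(3, Q))), -1)) = Mul(9, Pow(Add(-3, Mul(6, Pow(Q, 2))), -1)))
Pow(Add(Function('K')(-1), Function('y')(1, 5)), 2) = Pow(Add(Mul(3, Pow(Add(-1, Mul(2, Pow(-1, 2))), -1)), Pow(5, 2)), 2) = Pow(Add(Mul(3, Pow(Add(-1, Mul(2, 1)), -1)), 25), 2) = Pow(Add(Mul(3, Pow(Add(-1, 2), -1)), 25), 2) = Pow(Add(Mul(3, Pow(1, -1)), 25), 2) = Pow(Add(Mul(3, 1), 25), 2) = Pow(Add(3, 25), 2) = Pow(28, 2) = 784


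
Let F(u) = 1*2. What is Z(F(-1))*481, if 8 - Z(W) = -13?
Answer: 10101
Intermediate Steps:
F(u) = 2
Z(W) = 21 (Z(W) = 8 - 1*(-13) = 8 + 13 = 21)
Z(F(-1))*481 = 21*481 = 10101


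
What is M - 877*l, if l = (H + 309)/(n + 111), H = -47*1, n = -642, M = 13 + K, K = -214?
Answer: 123043/531 ≈ 231.72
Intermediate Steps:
M = -201 (M = 13 - 214 = -201)
H = -47
l = -262/531 (l = (-47 + 309)/(-642 + 111) = 262/(-531) = 262*(-1/531) = -262/531 ≈ -0.49341)
M - 877*l = -201 - 877*(-262/531) = -201 + 229774/531 = 123043/531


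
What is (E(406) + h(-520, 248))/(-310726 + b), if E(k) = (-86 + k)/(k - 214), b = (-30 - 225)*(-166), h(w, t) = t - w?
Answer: -2309/805188 ≈ -0.0028677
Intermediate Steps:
b = 42330 (b = -255*(-166) = 42330)
E(k) = (-86 + k)/(-214 + k)
(E(406) + h(-520, 248))/(-310726 + b) = ((-86 + 406)/(-214 + 406) + (248 - 1*(-520)))/(-310726 + 42330) = (320/192 + (248 + 520))/(-268396) = ((1/192)*320 + 768)*(-1/268396) = (5/3 + 768)*(-1/268396) = (2309/3)*(-1/268396) = -2309/805188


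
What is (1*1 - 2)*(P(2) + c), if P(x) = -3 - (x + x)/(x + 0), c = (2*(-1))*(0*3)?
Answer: 5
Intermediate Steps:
c = 0 (c = -2*0 = 0)
P(x) = -5 (P(x) = -3 - 2*x/x = -3 - 1*2 = -3 - 2 = -5)
(1*1 - 2)*(P(2) + c) = (1*1 - 2)*(-5 + 0) = (1 - 2)*(-5) = -1*(-5) = 5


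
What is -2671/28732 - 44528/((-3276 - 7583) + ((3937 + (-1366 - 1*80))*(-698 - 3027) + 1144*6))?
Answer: -11757717187/133359147020 ≈ -0.088166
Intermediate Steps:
-2671/28732 - 44528/((-3276 - 7583) + ((3937 + (-1366 - 1*80))*(-698 - 3027) + 1144*6)) = -2671*1/28732 - 44528/(-10859 + ((3937 + (-1366 - 80))*(-3725) + 6864)) = -2671/28732 - 44528/(-10859 + ((3937 - 1446)*(-3725) + 6864)) = -2671/28732 - 44528/(-10859 + (2491*(-3725) + 6864)) = -2671/28732 - 44528/(-10859 + (-9278975 + 6864)) = -2671/28732 - 44528/(-10859 - 9272111) = -2671/28732 - 44528/(-9282970) = -2671/28732 - 44528*(-1/9282970) = -2671/28732 + 22264/4641485 = -11757717187/133359147020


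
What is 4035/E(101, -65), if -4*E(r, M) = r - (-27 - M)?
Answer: -5380/21 ≈ -256.19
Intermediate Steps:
E(r, M) = -27/4 - M/4 - r/4 (E(r, M) = -(r - (-27 - M))/4 = -(r + (27 + M))/4 = -(27 + M + r)/4 = -27/4 - M/4 - r/4)
4035/E(101, -65) = 4035/(-27/4 - ¼*(-65) - ¼*101) = 4035/(-27/4 + 65/4 - 101/4) = 4035/(-63/4) = 4035*(-4/63) = -5380/21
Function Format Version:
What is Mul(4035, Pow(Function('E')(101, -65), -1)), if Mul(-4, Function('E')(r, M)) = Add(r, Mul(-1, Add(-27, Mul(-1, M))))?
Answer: Rational(-5380, 21) ≈ -256.19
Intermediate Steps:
Function('E')(r, M) = Add(Rational(-27, 4), Mul(Rational(-1, 4), M), Mul(Rational(-1, 4), r)) (Function('E')(r, M) = Mul(Rational(-1, 4), Add(r, Mul(-1, Add(-27, Mul(-1, M))))) = Mul(Rational(-1, 4), Add(r, Add(27, M))) = Mul(Rational(-1, 4), Add(27, M, r)) = Add(Rational(-27, 4), Mul(Rational(-1, 4), M), Mul(Rational(-1, 4), r)))
Mul(4035, Pow(Function('E')(101, -65), -1)) = Mul(4035, Pow(Add(Rational(-27, 4), Mul(Rational(-1, 4), -65), Mul(Rational(-1, 4), 101)), -1)) = Mul(4035, Pow(Add(Rational(-27, 4), Rational(65, 4), Rational(-101, 4)), -1)) = Mul(4035, Pow(Rational(-63, 4), -1)) = Mul(4035, Rational(-4, 63)) = Rational(-5380, 21)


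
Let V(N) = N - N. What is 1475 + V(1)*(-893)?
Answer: 1475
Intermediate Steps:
V(N) = 0
1475 + V(1)*(-893) = 1475 + 0*(-893) = 1475 + 0 = 1475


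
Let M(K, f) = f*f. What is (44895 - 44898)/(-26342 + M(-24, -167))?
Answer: -3/1547 ≈ -0.0019392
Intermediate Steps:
M(K, f) = f**2
(44895 - 44898)/(-26342 + M(-24, -167)) = (44895 - 44898)/(-26342 + (-167)**2) = -3/(-26342 + 27889) = -3/1547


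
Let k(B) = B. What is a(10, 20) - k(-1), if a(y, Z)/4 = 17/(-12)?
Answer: -14/3 ≈ -4.6667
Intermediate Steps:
a(y, Z) = -17/3 (a(y, Z) = 4*(17/(-12)) = 4*(17*(-1/12)) = 4*(-17/12) = -17/3)
a(10, 20) - k(-1) = -17/3 - 1*(-1) = -17/3 + 1 = -14/3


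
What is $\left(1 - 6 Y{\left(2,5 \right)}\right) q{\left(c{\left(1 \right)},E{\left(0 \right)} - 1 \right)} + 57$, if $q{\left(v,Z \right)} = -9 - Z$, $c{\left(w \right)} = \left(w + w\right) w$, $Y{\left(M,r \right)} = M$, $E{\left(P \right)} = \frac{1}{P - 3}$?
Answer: $\frac{424}{3} \approx 141.33$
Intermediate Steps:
$E{\left(P \right)} = \frac{1}{-3 + P}$
$c{\left(w \right)} = 2 w^{2}$ ($c{\left(w \right)} = 2 w w = 2 w^{2}$)
$\left(1 - 6 Y{\left(2,5 \right)}\right) q{\left(c{\left(1 \right)},E{\left(0 \right)} - 1 \right)} + 57 = \left(1 - 12\right) \left(-9 - \left(\frac{1}{-3 + 0} - 1\right)\right) + 57 = \left(1 - 12\right) \left(-9 - \left(\frac{1}{-3} - 1\right)\right) + 57 = - 11 \left(-9 - \left(- \frac{1}{3} - 1\right)\right) + 57 = - 11 \left(-9 - - \frac{4}{3}\right) + 57 = - 11 \left(-9 + \frac{4}{3}\right) + 57 = \left(-11\right) \left(- \frac{23}{3}\right) + 57 = \frac{253}{3} + 57 = \frac{424}{3}$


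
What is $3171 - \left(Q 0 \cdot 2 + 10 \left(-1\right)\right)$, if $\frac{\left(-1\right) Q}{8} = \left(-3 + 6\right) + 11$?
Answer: $3181$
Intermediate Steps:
$Q = -112$ ($Q = - 8 \left(\left(-3 + 6\right) + 11\right) = - 8 \left(3 + 11\right) = \left(-8\right) 14 = -112$)
$3171 - \left(Q 0 \cdot 2 + 10 \left(-1\right)\right) = 3171 - \left(- 112 \cdot 0 \cdot 2 + 10 \left(-1\right)\right) = 3171 - \left(\left(-112\right) 0 - 10\right) = 3171 - \left(0 - 10\right) = 3171 - -10 = 3171 + 10 = 3181$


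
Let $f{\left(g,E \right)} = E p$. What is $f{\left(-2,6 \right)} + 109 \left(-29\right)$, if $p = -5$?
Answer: $-3191$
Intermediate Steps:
$f{\left(g,E \right)} = - 5 E$ ($f{\left(g,E \right)} = E \left(-5\right) = - 5 E$)
$f{\left(-2,6 \right)} + 109 \left(-29\right) = \left(-5\right) 6 + 109 \left(-29\right) = -30 - 3161 = -3191$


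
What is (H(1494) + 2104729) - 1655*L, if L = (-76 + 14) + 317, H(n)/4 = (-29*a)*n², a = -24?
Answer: 6215670928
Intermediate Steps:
H(n) = 2784*n² (H(n) = 4*((-29*(-24))*n²) = 4*(696*n²) = 2784*n²)
L = 255 (L = -62 + 317 = 255)
(H(1494) + 2104729) - 1655*L = (2784*1494² + 2104729) - 1655*255 = (2784*2232036 + 2104729) - 422025 = (6213988224 + 2104729) - 422025 = 6216092953 - 422025 = 6215670928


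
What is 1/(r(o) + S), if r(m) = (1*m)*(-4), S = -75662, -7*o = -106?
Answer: -7/530058 ≈ -1.3206e-5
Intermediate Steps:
o = 106/7 (o = -1/7*(-106) = 106/7 ≈ 15.143)
r(m) = -4*m (r(m) = m*(-4) = -4*m)
1/(r(o) + S) = 1/(-4*106/7 - 75662) = 1/(-424/7 - 75662) = 1/(-530058/7) = -7/530058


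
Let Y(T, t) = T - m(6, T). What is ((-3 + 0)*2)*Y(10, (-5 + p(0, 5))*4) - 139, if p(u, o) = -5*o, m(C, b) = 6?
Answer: -163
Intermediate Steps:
Y(T, t) = -6 + T (Y(T, t) = T - 1*6 = T - 6 = -6 + T)
((-3 + 0)*2)*Y(10, (-5 + p(0, 5))*4) - 139 = ((-3 + 0)*2)*(-6 + 10) - 139 = -3*2*4 - 139 = -6*4 - 139 = -24 - 139 = -163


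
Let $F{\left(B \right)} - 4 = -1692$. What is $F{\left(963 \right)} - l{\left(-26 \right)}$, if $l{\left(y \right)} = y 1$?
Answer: $-1662$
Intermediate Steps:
$F{\left(B \right)} = -1688$ ($F{\left(B \right)} = 4 - 1692 = -1688$)
$l{\left(y \right)} = y$
$F{\left(963 \right)} - l{\left(-26 \right)} = -1688 - -26 = -1688 + 26 = -1662$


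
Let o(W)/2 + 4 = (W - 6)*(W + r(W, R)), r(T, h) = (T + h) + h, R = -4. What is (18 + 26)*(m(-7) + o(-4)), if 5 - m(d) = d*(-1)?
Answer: 13640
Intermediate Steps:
r(T, h) = T + 2*h
m(d) = 5 + d (m(d) = 5 - d*(-1) = 5 - (-1)*d = 5 + d)
o(W) = -8 + 2*(-8 + 2*W)*(-6 + W) (o(W) = -8 + 2*((W - 6)*(W + (W + 2*(-4)))) = -8 + 2*((-6 + W)*(W + (W - 8))) = -8 + 2*((-6 + W)*(W + (-8 + W))) = -8 + 2*((-6 + W)*(-8 + 2*W)) = -8 + 2*((-8 + 2*W)*(-6 + W)) = -8 + 2*(-8 + 2*W)*(-6 + W))
(18 + 26)*(m(-7) + o(-4)) = (18 + 26)*((5 - 7) + (88 - 40*(-4) + 4*(-4)²)) = 44*(-2 + (88 + 160 + 4*16)) = 44*(-2 + (88 + 160 + 64)) = 44*(-2 + 312) = 44*310 = 13640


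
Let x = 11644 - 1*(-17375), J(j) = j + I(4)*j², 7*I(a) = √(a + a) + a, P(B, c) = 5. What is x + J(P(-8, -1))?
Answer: 203268/7 + 50*√2/7 ≈ 29048.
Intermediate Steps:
I(a) = a/7 + √2*√a/7 (I(a) = (√(a + a) + a)/7 = (√(2*a) + a)/7 = (√2*√a + a)/7 = (a + √2*√a)/7 = a/7 + √2*√a/7)
J(j) = j + j²*(4/7 + 2*√2/7) (J(j) = j + ((⅐)*4 + √2*√4/7)*j² = j + (4/7 + (⅐)*√2*2)*j² = j + (4/7 + 2*√2/7)*j² = j + j²*(4/7 + 2*√2/7))
x = 29019 (x = 11644 + 17375 = 29019)
x + J(P(-8, -1)) = 29019 + (⅐)*5*(7 + 2*5*(2 + √2)) = 29019 + (⅐)*5*(7 + (20 + 10*√2)) = 29019 + (⅐)*5*(27 + 10*√2) = 29019 + (135/7 + 50*√2/7) = 203268/7 + 50*√2/7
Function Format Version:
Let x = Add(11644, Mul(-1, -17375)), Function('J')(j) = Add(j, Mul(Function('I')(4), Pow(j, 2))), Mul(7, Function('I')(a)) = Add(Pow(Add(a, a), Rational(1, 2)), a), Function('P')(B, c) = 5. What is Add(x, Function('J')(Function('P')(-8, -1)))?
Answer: Add(Rational(203268, 7), Mul(Rational(50, 7), Pow(2, Rational(1, 2)))) ≈ 29048.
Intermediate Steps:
Function('I')(a) = Add(Mul(Rational(1, 7), a), Mul(Rational(1, 7), Pow(2, Rational(1, 2)), Pow(a, Rational(1, 2)))) (Function('I')(a) = Mul(Rational(1, 7), Add(Pow(Add(a, a), Rational(1, 2)), a)) = Mul(Rational(1, 7), Add(Pow(Mul(2, a), Rational(1, 2)), a)) = Mul(Rational(1, 7), Add(Mul(Pow(2, Rational(1, 2)), Pow(a, Rational(1, 2))), a)) = Mul(Rational(1, 7), Add(a, Mul(Pow(2, Rational(1, 2)), Pow(a, Rational(1, 2))))) = Add(Mul(Rational(1, 7), a), Mul(Rational(1, 7), Pow(2, Rational(1, 2)), Pow(a, Rational(1, 2)))))
Function('J')(j) = Add(j, Mul(Pow(j, 2), Add(Rational(4, 7), Mul(Rational(2, 7), Pow(2, Rational(1, 2)))))) (Function('J')(j) = Add(j, Mul(Add(Mul(Rational(1, 7), 4), Mul(Rational(1, 7), Pow(2, Rational(1, 2)), Pow(4, Rational(1, 2)))), Pow(j, 2))) = Add(j, Mul(Add(Rational(4, 7), Mul(Rational(1, 7), Pow(2, Rational(1, 2)), 2)), Pow(j, 2))) = Add(j, Mul(Add(Rational(4, 7), Mul(Rational(2, 7), Pow(2, Rational(1, 2)))), Pow(j, 2))) = Add(j, Mul(Pow(j, 2), Add(Rational(4, 7), Mul(Rational(2, 7), Pow(2, Rational(1, 2)))))))
x = 29019 (x = Add(11644, 17375) = 29019)
Add(x, Function('J')(Function('P')(-8, -1))) = Add(29019, Mul(Rational(1, 7), 5, Add(7, Mul(2, 5, Add(2, Pow(2, Rational(1, 2))))))) = Add(29019, Mul(Rational(1, 7), 5, Add(7, Add(20, Mul(10, Pow(2, Rational(1, 2))))))) = Add(29019, Mul(Rational(1, 7), 5, Add(27, Mul(10, Pow(2, Rational(1, 2)))))) = Add(29019, Add(Rational(135, 7), Mul(Rational(50, 7), Pow(2, Rational(1, 2))))) = Add(Rational(203268, 7), Mul(Rational(50, 7), Pow(2, Rational(1, 2))))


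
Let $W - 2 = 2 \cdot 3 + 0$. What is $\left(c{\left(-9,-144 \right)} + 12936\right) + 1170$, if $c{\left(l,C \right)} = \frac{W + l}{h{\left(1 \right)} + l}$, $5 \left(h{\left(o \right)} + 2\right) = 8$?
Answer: $\frac{662987}{47} \approx 14106.0$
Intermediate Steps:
$h{\left(o \right)} = - \frac{2}{5}$ ($h{\left(o \right)} = -2 + \frac{1}{5} \cdot 8 = -2 + \frac{8}{5} = - \frac{2}{5}$)
$W = 8$ ($W = 2 + \left(2 \cdot 3 + 0\right) = 2 + \left(6 + 0\right) = 2 + 6 = 8$)
$c{\left(l,C \right)} = \frac{8 + l}{- \frac{2}{5} + l}$
$\left(c{\left(-9,-144 \right)} + 12936\right) + 1170 = \left(\frac{5 \left(8 - 9\right)}{-2 + 5 \left(-9\right)} + 12936\right) + 1170 = \left(5 \frac{1}{-2 - 45} \left(-1\right) + 12936\right) + 1170 = \left(5 \frac{1}{-47} \left(-1\right) + 12936\right) + 1170 = \left(5 \left(- \frac{1}{47}\right) \left(-1\right) + 12936\right) + 1170 = \left(\frac{5}{47} + 12936\right) + 1170 = \frac{607997}{47} + 1170 = \frac{662987}{47}$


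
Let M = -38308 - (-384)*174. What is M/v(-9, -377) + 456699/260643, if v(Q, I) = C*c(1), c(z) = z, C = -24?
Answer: -618287489/521286 ≈ -1186.1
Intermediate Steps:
v(Q, I) = -24 (v(Q, I) = -24*1 = -24)
M = 28508 (M = -38308 - 1*(-66816) = -38308 + 66816 = 28508)
M/v(-9, -377) + 456699/260643 = 28508/(-24) + 456699/260643 = 28508*(-1/24) + 456699*(1/260643) = -7127/6 + 152233/86881 = -618287489/521286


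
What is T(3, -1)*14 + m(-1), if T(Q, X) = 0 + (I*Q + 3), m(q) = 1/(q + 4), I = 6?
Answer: 883/3 ≈ 294.33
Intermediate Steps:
m(q) = 1/(4 + q)
T(Q, X) = 3 + 6*Q (T(Q, X) = 0 + (6*Q + 3) = 0 + (3 + 6*Q) = 3 + 6*Q)
T(3, -1)*14 + m(-1) = (3 + 6*3)*14 + 1/(4 - 1) = (3 + 18)*14 + 1/3 = 21*14 + 1/3 = 294 + 1/3 = 883/3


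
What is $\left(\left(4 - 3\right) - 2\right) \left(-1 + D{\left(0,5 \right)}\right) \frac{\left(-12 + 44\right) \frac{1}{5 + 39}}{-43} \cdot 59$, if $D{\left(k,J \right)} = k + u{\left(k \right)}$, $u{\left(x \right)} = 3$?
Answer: $\frac{944}{473} \approx 1.9958$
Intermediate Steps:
$D{\left(k,J \right)} = 3 + k$ ($D{\left(k,J \right)} = k + 3 = 3 + k$)
$\left(\left(4 - 3\right) - 2\right) \left(-1 + D{\left(0,5 \right)}\right) \frac{\left(-12 + 44\right) \frac{1}{5 + 39}}{-43} \cdot 59 = \left(\left(4 - 3\right) - 2\right) \left(-1 + \left(3 + 0\right)\right) \frac{\left(-12 + 44\right) \frac{1}{5 + 39}}{-43} \cdot 59 = \left(1 - 2\right) \left(-1 + 3\right) \frac{32}{44} \left(- \frac{1}{43}\right) 59 = \left(-1\right) 2 \cdot 32 \cdot \frac{1}{44} \left(- \frac{1}{43}\right) 59 = - 2 \cdot \frac{8}{11} \left(- \frac{1}{43}\right) 59 = \left(-2\right) \left(- \frac{8}{473}\right) 59 = \frac{16}{473} \cdot 59 = \frac{944}{473}$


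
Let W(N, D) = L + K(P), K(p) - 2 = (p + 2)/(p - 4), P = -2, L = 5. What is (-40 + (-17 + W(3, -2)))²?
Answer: 2500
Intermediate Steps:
K(p) = 2 + (2 + p)/(-4 + p) (K(p) = 2 + (p + 2)/(p - 4) = 2 + (2 + p)/(-4 + p))
W(N, D) = 7 (W(N, D) = 5 + 3*(-2 - 2)/(-4 - 2) = 5 + 3*(-4)/(-6) = 5 + 3*(-⅙)*(-4) = 5 + 2 = 7)
(-40 + (-17 + W(3, -2)))² = (-40 + (-17 + 7))² = (-40 - 10)² = (-50)² = 2500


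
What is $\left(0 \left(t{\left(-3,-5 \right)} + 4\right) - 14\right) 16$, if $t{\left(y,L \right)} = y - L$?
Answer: $-224$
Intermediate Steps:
$\left(0 \left(t{\left(-3,-5 \right)} + 4\right) - 14\right) 16 = \left(0 \left(\left(-3 - -5\right) + 4\right) - 14\right) 16 = \left(0 \left(\left(-3 + 5\right) + 4\right) - 14\right) 16 = \left(0 \left(2 + 4\right) - 14\right) 16 = \left(0 \cdot 6 - 14\right) 16 = \left(0 - 14\right) 16 = \left(-14\right) 16 = -224$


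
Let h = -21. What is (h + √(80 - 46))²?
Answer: (21 - √34)² ≈ 230.10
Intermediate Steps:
(h + √(80 - 46))² = (-21 + √(80 - 46))² = (-21 + √34)²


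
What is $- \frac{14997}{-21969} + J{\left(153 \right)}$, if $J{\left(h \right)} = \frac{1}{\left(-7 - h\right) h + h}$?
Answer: $\frac{40534450}{59382207} \approx 0.6826$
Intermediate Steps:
$J{\left(h \right)} = \frac{1}{h + h \left(-7 - h\right)}$ ($J{\left(h \right)} = \frac{1}{h \left(-7 - h\right) + h} = \frac{1}{h + h \left(-7 - h\right)}$)
$- \frac{14997}{-21969} + J{\left(153 \right)} = - \frac{14997}{-21969} - \frac{1}{153 \left(6 + 153\right)} = \left(-14997\right) \left(- \frac{1}{21969}\right) - \frac{1}{153 \cdot 159} = \frac{4999}{7323} - \frac{1}{153} \cdot \frac{1}{159} = \frac{4999}{7323} - \frac{1}{24327} = \frac{40534450}{59382207}$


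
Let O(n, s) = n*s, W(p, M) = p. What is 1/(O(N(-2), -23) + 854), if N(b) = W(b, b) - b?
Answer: 1/854 ≈ 0.0011710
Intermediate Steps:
N(b) = 0 (N(b) = b - b = 0)
1/(O(N(-2), -23) + 854) = 1/(0*(-23) + 854) = 1/(0 + 854) = 1/854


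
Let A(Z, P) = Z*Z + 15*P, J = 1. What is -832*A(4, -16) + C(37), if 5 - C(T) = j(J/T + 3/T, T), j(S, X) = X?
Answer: 186336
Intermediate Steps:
C(T) = 5 - T
A(Z, P) = Z² + 15*P
-832*A(4, -16) + C(37) = -832*(4² + 15*(-16)) + (5 - 1*37) = -832*(16 - 240) + (5 - 37) = -832*(-224) - 32 = 186368 - 32 = 186336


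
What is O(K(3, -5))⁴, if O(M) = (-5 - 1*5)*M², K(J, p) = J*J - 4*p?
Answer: 5002464129610000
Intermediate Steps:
K(J, p) = J² - 4*p
O(M) = -10*M² (O(M) = (-5 - 5)*M² = -10*M²)
O(K(3, -5))⁴ = (-10*(3² - 4*(-5))²)⁴ = (-10*(9 + 20)²)⁴ = (-10*29²)⁴ = (-10*841)⁴ = (-8410)⁴ = 5002464129610000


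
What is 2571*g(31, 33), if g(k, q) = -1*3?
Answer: -7713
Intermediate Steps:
g(k, q) = -3
2571*g(31, 33) = 2571*(-3) = -7713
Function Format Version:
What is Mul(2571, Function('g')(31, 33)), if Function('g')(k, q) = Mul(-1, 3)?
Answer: -7713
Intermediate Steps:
Function('g')(k, q) = -3
Mul(2571, Function('g')(31, 33)) = Mul(2571, -3) = -7713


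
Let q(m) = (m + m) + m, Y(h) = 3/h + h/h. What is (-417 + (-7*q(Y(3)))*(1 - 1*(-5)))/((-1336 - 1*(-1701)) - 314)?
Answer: -223/17 ≈ -13.118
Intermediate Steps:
Y(h) = 1 + 3/h (Y(h) = 3/h + 1 = 1 + 3/h)
q(m) = 3*m (q(m) = 2*m + m = 3*m)
(-417 + (-7*q(Y(3)))*(1 - 1*(-5)))/((-1336 - 1*(-1701)) - 314) = (-417 + (-21*(3 + 3)/3)*(1 - 1*(-5)))/((-1336 - 1*(-1701)) - 314) = (-417 + (-21*(⅓)*6)*(1 + 5))/((-1336 + 1701) - 314) = (-417 - 21*2*6)/(365 - 314) = (-417 - 7*6*6)/51 = (-417 - 42*6)*(1/51) = (-417 - 252)*(1/51) = -669*1/51 = -223/17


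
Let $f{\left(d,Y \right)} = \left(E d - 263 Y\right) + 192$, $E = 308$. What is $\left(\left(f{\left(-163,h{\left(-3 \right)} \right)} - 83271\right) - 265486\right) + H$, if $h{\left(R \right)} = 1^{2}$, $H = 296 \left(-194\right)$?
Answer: $-456456$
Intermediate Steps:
$H = -57424$
$h{\left(R \right)} = 1$
$f{\left(d,Y \right)} = 192 - 263 Y + 308 d$ ($f{\left(d,Y \right)} = \left(308 d - 263 Y\right) + 192 = \left(- 263 Y + 308 d\right) + 192 = 192 - 263 Y + 308 d$)
$\left(\left(f{\left(-163,h{\left(-3 \right)} \right)} - 83271\right) - 265486\right) + H = \left(\left(\left(192 - 263 + 308 \left(-163\right)\right) - 83271\right) - 265486\right) - 57424 = \left(\left(\left(192 - 263 - 50204\right) - 83271\right) - 265486\right) - 57424 = \left(\left(-50275 - 83271\right) - 265486\right) - 57424 = \left(-133546 - 265486\right) - 57424 = -399032 - 57424 = -456456$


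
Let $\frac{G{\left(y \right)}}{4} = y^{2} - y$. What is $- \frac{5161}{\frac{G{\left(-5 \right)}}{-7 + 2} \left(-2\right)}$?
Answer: $- \frac{5161}{48} \approx -107.52$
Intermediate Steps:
$G{\left(y \right)} = - 4 y + 4 y^{2}$ ($G{\left(y \right)} = 4 \left(y^{2} - y\right) = - 4 y + 4 y^{2}$)
$- \frac{5161}{\frac{G{\left(-5 \right)}}{-7 + 2} \left(-2\right)} = - \frac{5161}{\frac{4 \left(-5\right) \left(-1 - 5\right)}{-7 + 2} \left(-2\right)} = - \frac{5161}{\frac{4 \left(-5\right) \left(-6\right)}{-5} \left(-2\right)} = - \frac{5161}{120 \left(- \frac{1}{5}\right) \left(-2\right)} = - \frac{5161}{\left(-24\right) \left(-2\right)} = - \frac{5161}{48}$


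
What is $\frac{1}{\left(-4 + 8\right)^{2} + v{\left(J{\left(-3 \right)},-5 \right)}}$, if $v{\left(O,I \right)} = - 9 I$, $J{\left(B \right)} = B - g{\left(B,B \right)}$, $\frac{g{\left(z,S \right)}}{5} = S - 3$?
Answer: $\frac{1}{61} \approx 0.016393$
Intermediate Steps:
$g{\left(z,S \right)} = -15 + 5 S$ ($g{\left(z,S \right)} = 5 \left(S - 3\right) = 5 \left(-3 + S\right) = -15 + 5 S$)
$J{\left(B \right)} = 15 - 4 B$ ($J{\left(B \right)} = B - \left(-15 + 5 B\right) = 15 - 4 B$)
$\frac{1}{\left(-4 + 8\right)^{2} + v{\left(J{\left(-3 \right)},-5 \right)}} = \frac{1}{\left(-4 + 8\right)^{2} - -45} = \frac{1}{4^{2} + 45} = \frac{1}{16 + 45} = \frac{1}{61}$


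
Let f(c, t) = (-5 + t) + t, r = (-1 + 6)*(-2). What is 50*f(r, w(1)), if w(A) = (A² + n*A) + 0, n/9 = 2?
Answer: 1650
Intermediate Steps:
n = 18 (n = 9*2 = 18)
w(A) = A² + 18*A (w(A) = (A² + 18*A) + 0 = A² + 18*A)
r = -10 (r = 5*(-2) = -10)
f(c, t) = -5 + 2*t
50*f(r, w(1)) = 50*(-5 + 2*(1*(18 + 1))) = 50*(-5 + 2*(1*19)) = 50*(-5 + 2*19) = 50*(-5 + 38) = 50*33 = 1650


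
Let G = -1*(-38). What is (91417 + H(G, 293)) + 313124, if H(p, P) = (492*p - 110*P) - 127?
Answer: 390880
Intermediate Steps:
G = 38
H(p, P) = -127 - 110*P + 492*p (H(p, P) = (-110*P + 492*p) - 127 = -127 - 110*P + 492*p)
(91417 + H(G, 293)) + 313124 = (91417 + (-127 - 110*293 + 492*38)) + 313124 = (91417 + (-127 - 32230 + 18696)) + 313124 = (91417 - 13661) + 313124 = 77756 + 313124 = 390880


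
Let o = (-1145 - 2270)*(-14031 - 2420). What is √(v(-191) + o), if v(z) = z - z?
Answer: √56180165 ≈ 7495.3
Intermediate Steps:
v(z) = 0
o = 56180165 (o = -3415*(-16451) = 56180165)
√(v(-191) + o) = √(0 + 56180165) = √56180165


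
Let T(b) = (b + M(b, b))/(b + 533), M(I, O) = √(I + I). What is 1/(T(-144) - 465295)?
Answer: -70408960711/32760963438010489 - 4668*I*√2/32760963438010489 ≈ -2.1492e-6 - 2.0151e-13*I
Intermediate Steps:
M(I, O) = √2*√I (M(I, O) = √(2*I) = √2*√I)
T(b) = (b + √2*√b)/(533 + b) (T(b) = (b + √2*√b)/(b + 533) = (b + √2*√b)/(533 + b))
1/(T(-144) - 465295) = 1/((-144 + √2*√(-144))/(533 - 144) - 465295) = 1/((-144 + √2*(12*I))/389 - 465295) = 1/((-144 + 12*I*√2)/389 - 465295) = 1/((-144/389 + 12*I*√2/389) - 465295) = 1/(-180999899/389 + 12*I*√2/389)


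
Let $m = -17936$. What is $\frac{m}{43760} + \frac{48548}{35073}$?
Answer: $\frac{93461947}{95924655} \approx 0.97433$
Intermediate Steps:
$\frac{m}{43760} + \frac{48548}{35073} = - \frac{17936}{43760} + \frac{48548}{35073} = \left(-17936\right) \frac{1}{43760} + 48548 \cdot \frac{1}{35073} = - \frac{1121}{2735} + \frac{48548}{35073} = \frac{93461947}{95924655}$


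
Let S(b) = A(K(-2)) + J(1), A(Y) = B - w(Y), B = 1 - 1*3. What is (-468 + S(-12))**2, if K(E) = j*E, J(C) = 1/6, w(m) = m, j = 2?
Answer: 7812025/36 ≈ 2.1700e+5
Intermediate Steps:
B = -2 (B = 1 - 3 = -2)
J(C) = 1/6
K(E) = 2*E
A(Y) = -2 - Y
S(b) = 13/6 (S(b) = (-2 - 2*(-2)) + 1/6 = (-2 - 1*(-4)) + 1/6 = (-2 + 4) + 1/6 = 2 + 1/6 = 13/6)
(-468 + S(-12))**2 = (-468 + 13/6)**2 = (-2795/6)**2 = 7812025/36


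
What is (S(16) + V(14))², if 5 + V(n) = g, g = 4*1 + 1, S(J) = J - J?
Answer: 0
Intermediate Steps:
S(J) = 0
g = 5 (g = 4 + 1 = 5)
V(n) = 0 (V(n) = -5 + 5 = 0)
(S(16) + V(14))² = (0 + 0)² = 0² = 0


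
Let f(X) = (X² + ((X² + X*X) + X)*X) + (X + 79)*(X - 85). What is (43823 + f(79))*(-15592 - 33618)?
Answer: -51249016350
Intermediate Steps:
f(X) = X² + X*(X + 2*X²) + (-85 + X)*(79 + X) (f(X) = (X² + ((X² + X²) + X)*X) + (79 + X)*(-85 + X) = (X² + (2*X² + X)*X) + (-85 + X)*(79 + X) = (X² + (X + 2*X²)*X) + (-85 + X)*(79 + X) = (X² + X*(X + 2*X²)) + (-85 + X)*(79 + X) = X² + X*(X + 2*X²) + (-85 + X)*(79 + X))
(43823 + f(79))*(-15592 - 33618) = (43823 + (-6715 - 6*79 + 2*79³ + 3*79²))*(-15592 - 33618) = (43823 + (-6715 - 474 + 2*493039 + 3*6241))*(-49210) = (43823 + (-6715 - 474 + 986078 + 18723))*(-49210) = (43823 + 997612)*(-49210) = 1041435*(-49210) = -51249016350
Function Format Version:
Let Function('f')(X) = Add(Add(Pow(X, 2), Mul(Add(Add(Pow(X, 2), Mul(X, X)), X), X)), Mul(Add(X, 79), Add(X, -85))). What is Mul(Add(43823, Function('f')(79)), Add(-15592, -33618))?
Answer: -51249016350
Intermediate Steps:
Function('f')(X) = Add(Pow(X, 2), Mul(X, Add(X, Mul(2, Pow(X, 2)))), Mul(Add(-85, X), Add(79, X))) (Function('f')(X) = Add(Add(Pow(X, 2), Mul(Add(Add(Pow(X, 2), Pow(X, 2)), X), X)), Mul(Add(79, X), Add(-85, X))) = Add(Add(Pow(X, 2), Mul(Add(Mul(2, Pow(X, 2)), X), X)), Mul(Add(-85, X), Add(79, X))) = Add(Add(Pow(X, 2), Mul(Add(X, Mul(2, Pow(X, 2))), X)), Mul(Add(-85, X), Add(79, X))) = Add(Add(Pow(X, 2), Mul(X, Add(X, Mul(2, Pow(X, 2))))), Mul(Add(-85, X), Add(79, X))) = Add(Pow(X, 2), Mul(X, Add(X, Mul(2, Pow(X, 2)))), Mul(Add(-85, X), Add(79, X))))
Mul(Add(43823, Function('f')(79)), Add(-15592, -33618)) = Mul(Add(43823, Add(-6715, Mul(-6, 79), Mul(2, Pow(79, 3)), Mul(3, Pow(79, 2)))), Add(-15592, -33618)) = Mul(Add(43823, Add(-6715, -474, Mul(2, 493039), Mul(3, 6241))), -49210) = Mul(Add(43823, Add(-6715, -474, 986078, 18723)), -49210) = Mul(Add(43823, 997612), -49210) = Mul(1041435, -49210) = -51249016350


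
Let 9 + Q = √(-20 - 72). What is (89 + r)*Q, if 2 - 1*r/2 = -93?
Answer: -2511 + 558*I*√23 ≈ -2511.0 + 2676.1*I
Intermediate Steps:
r = 190 (r = 4 - 2*(-93) = 4 + 186 = 190)
Q = -9 + 2*I*√23 (Q = -9 + √(-20 - 72) = -9 + √(-92) = -9 + 2*I*√23 ≈ -9.0 + 9.5917*I)
(89 + r)*Q = (89 + 190)*(-9 + 2*I*√23) = 279*(-9 + 2*I*√23) = -2511 + 558*I*√23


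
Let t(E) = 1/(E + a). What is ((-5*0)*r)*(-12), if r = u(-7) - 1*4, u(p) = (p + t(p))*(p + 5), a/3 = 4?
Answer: 0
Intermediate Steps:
a = 12 (a = 3*4 = 12)
t(E) = 1/(12 + E) (t(E) = 1/(E + 12) = 1/(12 + E))
u(p) = (5 + p)*(p + 1/(12 + p)) (u(p) = (p + 1/(12 + p))*(p + 5) = (p + 1/(12 + p))*(5 + p) = (5 + p)*(p + 1/(12 + p)))
r = 48/5 (r = (5 - 7 - 7*(5 - 7)*(12 - 7))/(12 - 7) - 1*4 = (5 - 7 - 7*(-2)*5)/5 - 4 = (5 - 7 + 70)/5 - 4 = (1/5)*68 - 4 = 68/5 - 4 = 48/5 ≈ 9.6000)
((-5*0)*r)*(-12) = (-5*0*(48/5))*(-12) = (0*(48/5))*(-12) = 0*(-12) = 0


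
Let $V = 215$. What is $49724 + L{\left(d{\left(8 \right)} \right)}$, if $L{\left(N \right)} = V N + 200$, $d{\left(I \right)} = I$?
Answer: $51644$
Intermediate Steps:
$L{\left(N \right)} = 200 + 215 N$ ($L{\left(N \right)} = 215 N + 200 = 200 + 215 N$)
$49724 + L{\left(d{\left(8 \right)} \right)} = 49724 + \left(200 + 215 \cdot 8\right) = 49724 + \left(200 + 1720\right) = 49724 + 1920 = 51644$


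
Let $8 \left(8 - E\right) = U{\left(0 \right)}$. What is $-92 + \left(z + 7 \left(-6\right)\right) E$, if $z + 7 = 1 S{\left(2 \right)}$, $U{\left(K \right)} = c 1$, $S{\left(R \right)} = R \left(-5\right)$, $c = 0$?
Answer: $-564$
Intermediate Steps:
$S{\left(R \right)} = - 5 R$
$U{\left(K \right)} = 0$ ($U{\left(K \right)} = 0 \cdot 1 = 0$)
$E = 8$ ($E = 8 - 0 = 8 + 0 = 8$)
$z = -17$ ($z = -7 + 1 \left(\left(-5\right) 2\right) = -7 + 1 \left(-10\right) = -7 - 10 = -17$)
$-92 + \left(z + 7 \left(-6\right)\right) E = -92 + \left(-17 + 7 \left(-6\right)\right) 8 = -92 + \left(-17 - 42\right) 8 = -92 - 472 = -564$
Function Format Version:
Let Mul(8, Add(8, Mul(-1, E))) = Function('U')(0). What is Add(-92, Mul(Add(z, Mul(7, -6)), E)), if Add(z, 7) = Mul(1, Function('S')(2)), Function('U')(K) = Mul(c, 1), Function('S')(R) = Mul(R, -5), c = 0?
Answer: -564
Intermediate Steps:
Function('S')(R) = Mul(-5, R)
Function('U')(K) = 0 (Function('U')(K) = Mul(0, 1) = 0)
E = 8 (E = Add(8, Mul(Rational(-1, 8), 0)) = Add(8, 0) = 8)
z = -17 (z = Add(-7, Mul(1, Mul(-5, 2))) = Add(-7, Mul(1, -10)) = Add(-7, -10) = -17)
Add(-92, Mul(Add(z, Mul(7, -6)), E)) = Add(-92, Mul(Add(-17, Mul(7, -6)), 8)) = Add(-92, Mul(Add(-17, -42), 8)) = Add(-92, Mul(-59, 8)) = Add(-92, -472) = -564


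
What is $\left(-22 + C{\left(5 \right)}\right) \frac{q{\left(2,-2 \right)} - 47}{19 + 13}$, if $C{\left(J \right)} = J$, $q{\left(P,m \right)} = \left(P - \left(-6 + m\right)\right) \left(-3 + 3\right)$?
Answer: $\frac{799}{32} \approx 24.969$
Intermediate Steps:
$q{\left(P,m \right)} = 0$ ($q{\left(P,m \right)} = \left(6 + P - m\right) 0 = 0$)
$\left(-22 + C{\left(5 \right)}\right) \frac{q{\left(2,-2 \right)} - 47}{19 + 13} = \left(-22 + 5\right) \frac{0 - 47}{19 + 13} = - 17 \left(- \frac{47}{32}\right) = - 17 \left(\left(-47\right) \frac{1}{32}\right) = \left(-17\right) \left(- \frac{47}{32}\right) = \frac{799}{32}$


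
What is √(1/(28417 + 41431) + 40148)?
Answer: 7*√999345807190/34924 ≈ 200.37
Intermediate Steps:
√(1/(28417 + 41431) + 40148) = √(1/69848 + 40148) = √(2804257505/69848) = 7*√999345807190/34924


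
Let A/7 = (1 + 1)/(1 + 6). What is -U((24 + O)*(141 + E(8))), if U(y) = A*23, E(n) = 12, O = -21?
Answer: -46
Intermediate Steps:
A = 2 (A = 7*((1 + 1)/(1 + 6)) = 7*(2/7) = 2)
U(y) = 46 (U(y) = 2*23 = 46)
-U((24 + O)*(141 + E(8))) = -1*46 = -46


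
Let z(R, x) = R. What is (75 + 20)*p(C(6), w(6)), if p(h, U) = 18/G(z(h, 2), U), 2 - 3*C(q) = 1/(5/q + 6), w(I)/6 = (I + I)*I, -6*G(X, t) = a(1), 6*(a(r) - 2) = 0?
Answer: -5130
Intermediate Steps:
a(r) = 2 (a(r) = 2 + (⅙)*0 = 2 + 0 = 2)
G(X, t) = -⅓ (G(X, t) = -⅙*2 = -⅓)
w(I) = 12*I² (w(I) = 6*((I + I)*I) = 6*((2*I)*I) = 6*(2*I²) = 12*I²)
C(q) = ⅔ - 1/(3*(6 + 5/q)) (C(q) = ⅔ - 1/(3*(5/q + 6)) = ⅔ - 1/(3*(6 + 5/q)))
p(h, U) = -54 (p(h, U) = 18/(-⅓) = 18*(-3) = -54)
(75 + 20)*p(C(6), w(6)) = (75 + 20)*(-54) = 95*(-54) = -5130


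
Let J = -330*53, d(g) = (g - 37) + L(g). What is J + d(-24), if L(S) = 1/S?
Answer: -421225/24 ≈ -17551.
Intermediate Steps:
d(g) = -37 + g + 1/g (d(g) = (g - 37) + 1/g = (-37 + g) + 1/g = -37 + g + 1/g)
J = -17490
J + d(-24) = -17490 + (-37 - 24 + 1/(-24)) = -17490 + (-37 - 24 - 1/24) = -17490 - 1465/24 = -421225/24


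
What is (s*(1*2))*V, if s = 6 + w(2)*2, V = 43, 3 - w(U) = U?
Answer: 688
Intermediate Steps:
w(U) = 3 - U
s = 8 (s = 6 + (3 - 1*2)*2 = 6 + (3 - 2)*2 = 6 + 1*2 = 6 + 2 = 8)
(s*(1*2))*V = (8*(1*2))*43 = (8*2)*43 = 16*43 = 688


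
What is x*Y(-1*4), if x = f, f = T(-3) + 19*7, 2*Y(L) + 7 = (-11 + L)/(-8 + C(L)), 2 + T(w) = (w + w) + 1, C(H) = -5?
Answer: -4788/13 ≈ -368.31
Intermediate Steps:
T(w) = -1 + 2*w (T(w) = -2 + ((w + w) + 1) = -2 + (2*w + 1) = -2 + (1 + 2*w) = -1 + 2*w)
Y(L) = -40/13 - L/26 (Y(L) = -7/2 + ((-11 + L)/(-8 - 5))/2 = -7/2 + ((-11 + L)/(-13))/2 = -7/2 + ((-11 + L)*(-1/13))/2 = -7/2 + (11/13 - L/13)/2 = -7/2 + (11/26 - L/26) = -40/13 - L/26)
f = 126 (f = (-1 + 2*(-3)) + 19*7 = (-1 - 6) + 133 = -7 + 133 = 126)
x = 126
x*Y(-1*4) = 126*(-40/13 - (-1)*4/26) = 126*(-40/13 - 1/26*(-4)) = 126*(-40/13 + 2/13) = 126*(-38/13) = -4788/13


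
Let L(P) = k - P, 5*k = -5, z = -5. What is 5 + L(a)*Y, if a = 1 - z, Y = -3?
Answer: 26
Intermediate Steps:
k = -1 (k = (⅕)*(-5) = -1)
a = 6 (a = 1 - 1*(-5) = 1 + 5 = 6)
L(P) = -1 - P
5 + L(a)*Y = 5 + (-1 - 1*6)*(-3) = 5 + (-1 - 6)*(-3) = 5 - 7*(-3) = 5 + 21 = 26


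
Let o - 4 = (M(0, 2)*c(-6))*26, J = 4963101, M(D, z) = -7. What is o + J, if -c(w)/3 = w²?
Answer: 4982761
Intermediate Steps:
c(w) = -3*w²
o = 19660 (o = 4 - (-21)*(-6)²*26 = 4 - (-21)*36*26 = 4 - 7*(-108)*26 = 4 + 756*26 = 4 + 19656 = 19660)
o + J = 19660 + 4963101 = 4982761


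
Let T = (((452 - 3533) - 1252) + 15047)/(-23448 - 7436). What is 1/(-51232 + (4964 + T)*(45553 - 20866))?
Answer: 15442/1891436097653 ≈ 8.1642e-9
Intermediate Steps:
T = -5357/15442 (T = ((-3081 - 1252) + 15047)/(-30884) = (-4333 + 15047)*(-1/30884) = 10714*(-1/30884) = -5357/15442 ≈ -0.34691)
1/(-51232 + (4964 + T)*(45553 - 20866)) = 1/(-51232 + (4964 - 5357/15442)*(45553 - 20866)) = 1/(-51232 + (76648731/15442)*24687) = 1/(-51232 + 1892227222197/15442) = 1/(1891436097653/15442) = 15442/1891436097653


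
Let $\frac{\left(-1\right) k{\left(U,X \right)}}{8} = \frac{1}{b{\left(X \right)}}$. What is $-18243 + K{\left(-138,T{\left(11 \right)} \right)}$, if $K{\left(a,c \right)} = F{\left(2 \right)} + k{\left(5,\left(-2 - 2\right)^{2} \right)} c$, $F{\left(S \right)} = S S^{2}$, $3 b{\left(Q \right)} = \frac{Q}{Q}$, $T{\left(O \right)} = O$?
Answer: $-18499$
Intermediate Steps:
$b{\left(Q \right)} = \frac{1}{3}$ ($b{\left(Q \right)} = \frac{Q \frac{1}{Q}}{3} = \frac{1}{3} \cdot 1 = \frac{1}{3}$)
$k{\left(U,X \right)} = -24$ ($k{\left(U,X \right)} = - 8 \frac{1}{\frac{1}{3}} = \left(-8\right) 3 = -24$)
$F{\left(S \right)} = S^{3}$
$K{\left(a,c \right)} = 8 - 24 c$ ($K{\left(a,c \right)} = 2^{3} - 24 c = 8 - 24 c$)
$-18243 + K{\left(-138,T{\left(11 \right)} \right)} = -18243 + \left(8 - 264\right) = -18243 - 256 = -18499$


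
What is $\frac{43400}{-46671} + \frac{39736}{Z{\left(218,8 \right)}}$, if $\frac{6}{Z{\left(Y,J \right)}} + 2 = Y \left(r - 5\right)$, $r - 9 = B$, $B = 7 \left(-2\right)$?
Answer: $- \frac{224808911344}{15557} \approx -1.4451 \cdot 10^{7}$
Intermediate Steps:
$B = -14$
$r = -5$ ($r = 9 - 14 = -5$)
$Z{\left(Y,J \right)} = \frac{6}{-2 - 10 Y}$ ($Z{\left(Y,J \right)} = \frac{6}{-2 + Y \left(-5 - 5\right)} = \frac{6}{-2 + Y \left(-10\right)} = \frac{6}{-2 - 10 Y}$)
$\frac{43400}{-46671} + \frac{39736}{Z{\left(218,8 \right)}} = \frac{43400}{-46671} + \frac{39736}{\left(-3\right) \frac{1}{1 + 5 \cdot 218}} = 43400 \left(- \frac{1}{46671}\right) + \frac{39736}{\left(-3\right) \frac{1}{1 + 1090}} = - \frac{43400}{46671} + \frac{39736}{\left(-3\right) \frac{1}{1091}} = - \frac{43400}{46671} + \frac{39736}{- \frac{3}{1091}} = - \frac{43400}{46671} + 39736 \left(- \frac{1091}{3}\right) = - \frac{43400}{46671} - \frac{43351976}{3} = - \frac{224808911344}{15557}$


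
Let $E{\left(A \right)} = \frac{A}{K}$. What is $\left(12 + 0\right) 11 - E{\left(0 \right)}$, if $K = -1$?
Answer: $132$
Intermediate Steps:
$E{\left(A \right)} = - A$ ($E{\left(A \right)} = \frac{A}{-1} = A \left(-1\right) = - A$)
$\left(12 + 0\right) 11 - E{\left(0 \right)} = \left(12 + 0\right) 11 - \left(-1\right) 0 = 12 \cdot 11 - 0 = 132 + 0 = 132$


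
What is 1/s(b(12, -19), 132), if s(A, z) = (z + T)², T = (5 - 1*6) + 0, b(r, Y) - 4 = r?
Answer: 1/17161 ≈ 5.8272e-5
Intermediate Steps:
b(r, Y) = 4 + r
T = -1 (T = (5 - 6) + 0 = -1 + 0 = -1)
s(A, z) = (-1 + z)² (s(A, z) = (z - 1)² = (-1 + z)²)
1/s(b(12, -19), 132) = 1/((-1 + 132)²) = 1/(131²) = 1/17161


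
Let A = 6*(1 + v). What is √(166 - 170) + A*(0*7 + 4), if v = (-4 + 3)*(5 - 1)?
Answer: -72 + 2*I ≈ -72.0 + 2.0*I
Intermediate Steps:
v = -4 (v = -1*4 = -4)
A = -18 (A = 6*(1 - 4) = 6*(-3) = -18)
√(166 - 170) + A*(0*7 + 4) = √(166 - 170) - 18*(0*7 + 4) = √(-4) - 18*(0 + 4) = 2*I - 18*4 = 2*I - 72 = -72 + 2*I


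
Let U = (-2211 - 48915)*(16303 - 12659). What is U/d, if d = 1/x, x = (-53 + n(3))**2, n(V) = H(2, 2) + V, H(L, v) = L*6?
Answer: -269021739936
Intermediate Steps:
H(L, v) = 6*L
n(V) = 12 + V (n(V) = 6*2 + V = 12 + V)
x = 1444 (x = (-53 + (12 + 3))**2 = (-53 + 15)**2 = (-38)**2 = 1444)
U = -186303144 (U = -51126*3644 = -186303144)
d = 1/1444 ≈ 0.00069252
U/d = -186303144/1/1444 = -186303144*1444 = -269021739936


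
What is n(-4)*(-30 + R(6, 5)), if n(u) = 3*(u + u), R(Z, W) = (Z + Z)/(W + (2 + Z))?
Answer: 9072/13 ≈ 697.85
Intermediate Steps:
R(Z, W) = 2*Z/(2 + W + Z) (R(Z, W) = (2*Z)/(2 + W + Z) = 2*Z/(2 + W + Z))
n(u) = 6*u (n(u) = 3*(2*u) = 6*u)
n(-4)*(-30 + R(6, 5)) = (6*(-4))*(-30 + 2*6/(2 + 5 + 6)) = -24*(-30 + 2*6/13) = -24*(-30 + 2*6*(1/13)) = -24*(-30 + 12/13) = -24*(-378/13) = 9072/13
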